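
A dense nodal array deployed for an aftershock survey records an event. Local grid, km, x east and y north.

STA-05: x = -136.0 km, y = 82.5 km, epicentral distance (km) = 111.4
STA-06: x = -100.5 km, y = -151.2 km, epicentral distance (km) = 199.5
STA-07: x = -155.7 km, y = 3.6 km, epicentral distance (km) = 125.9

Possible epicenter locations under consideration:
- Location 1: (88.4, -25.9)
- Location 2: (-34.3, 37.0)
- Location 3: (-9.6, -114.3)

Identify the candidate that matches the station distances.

For each candidate, compare |candidate − station| to the reported distance:
Location 1: residuals STA-05 137.8, STA-06 27.2, STA-07 120.0 → max 137.8 km
Location 2: residuals STA-05 0.0, STA-06 0.0, STA-07 0.0 → max 0.0 km
Location 3: residuals STA-05 122.5, STA-06 101.4, STA-07 61.8 → max 122.5 km
Only Location 2 has all residuals ≈ 0.

Location 2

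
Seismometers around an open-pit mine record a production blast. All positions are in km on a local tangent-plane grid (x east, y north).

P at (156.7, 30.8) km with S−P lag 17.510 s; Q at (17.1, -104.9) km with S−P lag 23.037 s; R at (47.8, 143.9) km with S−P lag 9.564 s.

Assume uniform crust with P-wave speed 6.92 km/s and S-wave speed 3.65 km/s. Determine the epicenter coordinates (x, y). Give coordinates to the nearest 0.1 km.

28.1 km east, 72.7 km north

Distance from S−P lag: d = Δt · v_P v_S / (v_P − v_S) = Δt · (6.92·3.65)/(6.92−3.65) ≈ 7.7242·Δt.
So d_P = 135.25, d_Q = 177.94, d_R = 73.87 km.
Circle about each station: (x − 156.7)² + (y − 30.8)² = 135.25²; (x − 17.1)² + (y + 104.9)² = 177.94²; (x − 47.8)² + (y − 143.9)² = 73.87².
Subtracting the P equation from the Q and R equations removes the quadratic terms:
-279.2 x − 271.4 y = -27577.19
-217.8 x + 226.2 y = 10324.31
Solving the 2×2 system: x ≈ 28.1, y ≈ 72.7 km.
Check against P (with the unrounded x, y): √((x − 156.7)²+(y − 30.8)²) = 135.25 ≈ 135.25 km. ✓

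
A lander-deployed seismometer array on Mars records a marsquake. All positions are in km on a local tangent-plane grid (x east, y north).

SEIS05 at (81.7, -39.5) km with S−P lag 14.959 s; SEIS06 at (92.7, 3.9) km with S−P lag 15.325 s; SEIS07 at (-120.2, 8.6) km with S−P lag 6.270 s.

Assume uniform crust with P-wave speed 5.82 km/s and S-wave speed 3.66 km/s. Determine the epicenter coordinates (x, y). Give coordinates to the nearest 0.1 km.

Distance from S−P lag: d = Δt · v_P v_S / (v_P − v_S) = Δt · (5.82·3.66)/(5.82−3.66) ≈ 9.8617·Δt.
So d_SEIS05 = 147.52, d_SEIS06 = 151.13, d_SEIS07 = 61.83 km.
Circle about each station: (x − 81.7)² + (y + 39.5)² = 147.52²; (x − 92.7)² + (y − 3.9)² = 151.13²; (x + 120.2)² + (y − 8.6)² = 61.83².
Subtracting the SEIS05 equation from the SEIS06 and SEIS07 equations removes the quadratic terms:
22.0 x + 86.8 y = -704.77
-403.8 x + 96.2 y = 24226.06
Solving the 2×2 system: x ≈ -58.4, y ≈ 6.7 km.

(-58.4, 6.7)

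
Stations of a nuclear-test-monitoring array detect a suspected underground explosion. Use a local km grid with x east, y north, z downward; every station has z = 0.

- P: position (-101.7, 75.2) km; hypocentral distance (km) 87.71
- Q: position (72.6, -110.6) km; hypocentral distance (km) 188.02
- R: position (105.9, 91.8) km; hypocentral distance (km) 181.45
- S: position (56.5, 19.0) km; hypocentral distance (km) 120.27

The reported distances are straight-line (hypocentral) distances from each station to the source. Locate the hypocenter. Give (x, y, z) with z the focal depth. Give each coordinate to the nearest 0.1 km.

(-53.6, 20.1, 48.4)

Each station gives a sphere (x−x_i)² + (y−y_i)² + z² = d_i² (stations at z=0).
Subtracting the P sphere from Q and R: z² cancels, leaving linear equations in x and y:
348.6 x − 371.6 y = -26153.29
415.2 x + 33.2 y = -21586.94
Solving: x ≈ -53.599, y ≈ 20.099 km (keep extra digits for the depth step; rounded: -53.6, 20.1).
Then from the P sphere: z² = 87.71² − (x + 101.7)² − (y − 75.2)² with x = -53.599, y = 20.099, so z ≈ 48.407 ≈ 48.4 km.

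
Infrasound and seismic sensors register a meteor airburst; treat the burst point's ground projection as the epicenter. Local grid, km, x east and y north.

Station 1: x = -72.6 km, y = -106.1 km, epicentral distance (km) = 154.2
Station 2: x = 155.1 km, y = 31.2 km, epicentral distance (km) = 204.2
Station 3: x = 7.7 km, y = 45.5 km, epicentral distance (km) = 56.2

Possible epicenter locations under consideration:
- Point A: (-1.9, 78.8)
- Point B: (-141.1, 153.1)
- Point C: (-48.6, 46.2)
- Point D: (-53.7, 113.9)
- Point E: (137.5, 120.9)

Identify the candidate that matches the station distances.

For each candidate, compare |candidate − station| to the reported distance:
Point A: residuals Station 1 43.8, Station 2 40.1, Station 3 21.5 → max 43.8 km
Point B: residuals Station 1 113.9, Station 2 116.1, Station 3 127.4 → max 127.4 km
Point C: residuals Station 1 0.0, Station 2 0.1, Station 3 0.1 → max 0.1 km
Point D: residuals Station 1 66.6, Station 2 20.4, Station 3 35.7 → max 66.6 km
Point E: residuals Station 1 155.1, Station 2 112.8, Station 3 93.9 → max 155.1 km
Only Point C has all residuals ≈ 0.

Point C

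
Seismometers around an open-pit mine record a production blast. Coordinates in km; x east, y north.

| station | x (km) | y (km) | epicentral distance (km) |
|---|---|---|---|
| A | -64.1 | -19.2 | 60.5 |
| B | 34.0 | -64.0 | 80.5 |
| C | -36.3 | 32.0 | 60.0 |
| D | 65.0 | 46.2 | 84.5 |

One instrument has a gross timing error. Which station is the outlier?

Solve using three stations at a time. Using A, B, D (subtract circle equations pairwise → linear system) gives (x, y) ≈ (-8.4, 4.4).
Distances from that point to each station vs reported:
  A: calculated 60.5 vs reported 60.5 → residual 0.0 km
  B: calculated 80.5 vs reported 80.5 → residual 0.0 km
  C: calculated 39.2 vs reported 60.0 → residual 20.8 km
  D: calculated 84.5 vs reported 84.5 → residual 0.0 km
A, B, D are mutually consistent (residuals ≈ 0); C is off by 20.8 km.

C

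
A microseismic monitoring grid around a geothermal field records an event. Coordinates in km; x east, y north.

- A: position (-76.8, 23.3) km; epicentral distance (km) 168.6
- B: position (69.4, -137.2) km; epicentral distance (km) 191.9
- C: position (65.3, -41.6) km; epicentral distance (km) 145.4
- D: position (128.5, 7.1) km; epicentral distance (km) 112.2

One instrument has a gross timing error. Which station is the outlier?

B

Solve using three stations at a time. Using A, C, D (subtract circle equations pairwise → linear system) gives (x, y) ≈ (71.4, 103.6).
Distances from that point to each station vs reported:
  A: calculated 168.6 vs reported 168.6 → residual 0.0 km
  B: calculated 240.9 vs reported 191.9 → residual 49.0 km
  C: calculated 145.4 vs reported 145.4 → residual 0.0 km
  D: calculated 112.2 vs reported 112.2 → residual 0.0 km
A, C, D are mutually consistent (residuals ≈ 0); B is off by 49.0 km.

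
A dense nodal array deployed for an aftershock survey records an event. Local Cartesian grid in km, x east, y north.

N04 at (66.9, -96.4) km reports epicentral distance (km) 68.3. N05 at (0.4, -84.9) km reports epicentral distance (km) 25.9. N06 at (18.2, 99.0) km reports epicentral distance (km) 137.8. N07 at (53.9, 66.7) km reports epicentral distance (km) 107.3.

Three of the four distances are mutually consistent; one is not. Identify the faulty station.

Solve using three stations at a time. Using N04, N06, N07 (subtract circle equations pairwise → linear system) gives (x, y) ≈ (31.3, -38.2).
Distances from that point to each station vs reported:
  N04: calculated 68.3 vs reported 68.3 → residual 0.0 km
  N05: calculated 56.0 vs reported 25.9 → residual 30.1 km
  N06: calculated 137.8 vs reported 137.8 → residual 0.0 km
  N07: calculated 107.3 vs reported 107.3 → residual 0.0 km
N04, N06, N07 are mutually consistent (residuals ≈ 0); N05 is off by 30.1 km.

N05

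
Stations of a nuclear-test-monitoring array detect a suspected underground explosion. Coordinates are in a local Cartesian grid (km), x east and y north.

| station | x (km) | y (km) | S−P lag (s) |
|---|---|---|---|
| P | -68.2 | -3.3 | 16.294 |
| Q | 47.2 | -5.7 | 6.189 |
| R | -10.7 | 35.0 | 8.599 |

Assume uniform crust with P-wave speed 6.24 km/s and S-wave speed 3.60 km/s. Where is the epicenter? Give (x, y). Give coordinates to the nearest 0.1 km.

Distance from S−P lag: d = Δt · v_P v_S / (v_P − v_S) = Δt · (6.24·3.60)/(6.24−3.60) ≈ 8.5091·Δt.
So d_P = 138.65, d_Q = 52.66, d_R = 73.17 km.
Circle about each station: (x + 68.2)² + (y + 3.3)² = 138.65²; (x − 47.2)² + (y + 5.7)² = 52.66²; (x + 10.7)² + (y − 35.0)² = 73.17².
Subtracting the P equation from the Q and R equations removes the quadratic terms:
230.8 x − 4.8 y = 14048.95
115.0 x + 76.6 y = 10547.33
Solving the 2×2 system: x ≈ 61.8, y ≈ 44.9 km.

(61.8, 44.9)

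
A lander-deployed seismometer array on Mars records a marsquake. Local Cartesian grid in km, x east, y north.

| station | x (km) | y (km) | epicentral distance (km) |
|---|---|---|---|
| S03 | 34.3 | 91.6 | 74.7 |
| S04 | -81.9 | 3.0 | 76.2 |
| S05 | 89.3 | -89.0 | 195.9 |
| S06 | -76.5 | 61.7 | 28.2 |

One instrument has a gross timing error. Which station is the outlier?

Solve using three stations at a time. Using S03, S04, S05 (subtract circle equations pairwise → linear system) gives (x, y) ≈ (-34.6, 62.7).
Distances from that point to each station vs reported:
  S03: calculated 74.7 vs reported 74.7 → residual 0.0 km
  S04: calculated 76.2 vs reported 76.2 → residual 0.0 km
  S05: calculated 195.9 vs reported 195.9 → residual 0.0 km
  S06: calculated 41.9 vs reported 28.2 → residual 13.7 km
S03, S04, S05 are mutually consistent (residuals ≈ 0); S06 is off by 13.7 km.

S06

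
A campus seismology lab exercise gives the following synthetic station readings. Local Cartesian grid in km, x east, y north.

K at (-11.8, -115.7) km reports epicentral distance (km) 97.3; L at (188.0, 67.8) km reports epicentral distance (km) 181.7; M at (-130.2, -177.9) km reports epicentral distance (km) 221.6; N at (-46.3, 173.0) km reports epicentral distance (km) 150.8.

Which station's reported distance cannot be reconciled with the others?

Solve using three stations at a time. Using K, L, M (subtract circle equations pairwise → linear system) gives (x, y) ≈ (35.4, -30.8).
Distances from that point to each station vs reported:
  K: calculated 97.2 vs reported 97.3 → residual 0.1 km
  L: calculated 181.6 vs reported 181.7 → residual 0.1 km
  M: calculated 221.5 vs reported 221.6 → residual 0.1 km
  N: calculated 219.6 vs reported 150.8 → residual 68.8 km
K, L, M are mutually consistent (residuals ≈ 0); N is off by 68.8 km.

N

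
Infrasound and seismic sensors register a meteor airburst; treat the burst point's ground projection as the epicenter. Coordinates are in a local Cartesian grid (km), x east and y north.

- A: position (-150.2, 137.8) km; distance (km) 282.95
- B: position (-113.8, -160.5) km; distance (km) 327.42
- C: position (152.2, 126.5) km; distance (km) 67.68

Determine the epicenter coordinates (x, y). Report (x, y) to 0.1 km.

Circle about each station: (x + 150.2)² + (y − 137.8)² = 282.95²; (x + 113.8)² + (y + 160.5)² = 327.42²; (x − 152.2)² + (y − 126.5)² = 67.68².
Subtracting the A equation from the B and C equations removes the quadratic terms:
72.8 x − 596.6 y = -29981.34
604.8 x − 22.6 y = 73098.33
Solving the 2×2 system: x ≈ 123.3, y ≈ 65.3 km.
Check against A (with the unrounded x, y): √((x + 150.2)²+(y − 137.8)²) = 282.95 ≈ 282.95 km. ✓

x ≈ 123.3 km, y ≈ 65.3 km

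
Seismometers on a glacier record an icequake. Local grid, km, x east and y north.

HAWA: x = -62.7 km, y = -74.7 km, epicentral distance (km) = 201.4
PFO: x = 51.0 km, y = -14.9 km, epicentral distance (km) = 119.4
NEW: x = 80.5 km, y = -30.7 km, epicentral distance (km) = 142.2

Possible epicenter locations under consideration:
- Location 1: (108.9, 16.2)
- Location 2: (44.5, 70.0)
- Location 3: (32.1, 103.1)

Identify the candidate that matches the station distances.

Location 3

For each candidate, compare |candidate − station| to the reported distance:
Location 1: residuals HAWA 7.2, PFO 53.7, NEW 87.4 → max 87.4 km
Location 2: residuals HAWA 21.3, PFO 34.3, NEW 35.3 → max 35.3 km
Location 3: residuals HAWA 0.1, PFO 0.1, NEW 0.1 → max 0.1 km
Only Location 3 has all residuals ≈ 0.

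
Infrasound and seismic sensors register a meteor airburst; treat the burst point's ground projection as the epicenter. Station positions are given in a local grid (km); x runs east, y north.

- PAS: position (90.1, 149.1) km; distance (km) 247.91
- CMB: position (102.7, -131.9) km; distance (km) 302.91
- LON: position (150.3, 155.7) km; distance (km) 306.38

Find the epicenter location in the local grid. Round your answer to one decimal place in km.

(-138.0, 52.0)

Circle about each station: (x − 90.1)² + (y − 149.1)² = 247.91²; (x − 102.7)² + (y + 131.9)² = 302.91²; (x − 150.3)² + (y − 155.7)² = 306.38².
Subtracting the PAS equation from the CMB and LON equations removes the quadratic terms:
25.2 x − 562.0 y = -32699.02
120.4 x + 13.2 y = -15925.58
Solving the 2×2 system: x ≈ -138.0, y ≈ 52.0 km.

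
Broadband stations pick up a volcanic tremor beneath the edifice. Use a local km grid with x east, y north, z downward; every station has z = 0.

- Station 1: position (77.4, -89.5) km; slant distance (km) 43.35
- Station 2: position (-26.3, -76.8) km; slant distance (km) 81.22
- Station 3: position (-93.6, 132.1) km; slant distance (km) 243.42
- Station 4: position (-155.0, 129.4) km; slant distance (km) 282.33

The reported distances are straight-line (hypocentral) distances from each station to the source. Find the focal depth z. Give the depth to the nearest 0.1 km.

Each station gives a sphere (x−x_i)² + (y−y_i)² + z² = d_i² (stations at z=0).
Subtracting the Station 1 sphere from Station 2 and Station 3: z² cancels, leaving linear equations in x and y:
-207.4 x + 25.4 y = -12128.55
-342.0 x + 443.2 y = -45163.71
Solving: x ≈ 50.800, y ≈ -62.703 km (keep extra digits for the depth step; rounded: 50.8, -62.7).
Then from the Station 1 sphere: z² = 43.35² − (x − 77.4)² − (y + 89.5)² with x = 50.800, y = -62.703, so z ≈ 21.297 ≈ 21.3 km.
Check against Station 4 (with the unrounded solution): distance 282.33 ≈ 282.33 km. ✓

21.3 km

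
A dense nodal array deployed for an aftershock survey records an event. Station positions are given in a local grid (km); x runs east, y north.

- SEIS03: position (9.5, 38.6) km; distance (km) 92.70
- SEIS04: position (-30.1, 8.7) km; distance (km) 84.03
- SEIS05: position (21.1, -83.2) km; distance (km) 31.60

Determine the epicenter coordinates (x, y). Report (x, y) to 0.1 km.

Circle about each station: (x − 9.5)² + (y − 38.6)² = 92.70²; (x + 30.1)² + (y − 8.7)² = 84.03²; (x − 21.1)² + (y + 83.2)² = 31.60².
Subtracting the SEIS03 equation from the SEIS04 and SEIS05 equations removes the quadratic terms:
-79.2 x − 59.8 y = 933.74
23.2 x − 243.6 y = 13381.97
Solving the 2×2 system: x ≈ 27.7, y ≈ -52.3 km.
Check against SEIS03 (with the unrounded x, y): √((x − 9.5)²+(y − 38.6)²) = 92.70 ≈ 92.70 km. ✓

x ≈ 27.7 km, y ≈ -52.3 km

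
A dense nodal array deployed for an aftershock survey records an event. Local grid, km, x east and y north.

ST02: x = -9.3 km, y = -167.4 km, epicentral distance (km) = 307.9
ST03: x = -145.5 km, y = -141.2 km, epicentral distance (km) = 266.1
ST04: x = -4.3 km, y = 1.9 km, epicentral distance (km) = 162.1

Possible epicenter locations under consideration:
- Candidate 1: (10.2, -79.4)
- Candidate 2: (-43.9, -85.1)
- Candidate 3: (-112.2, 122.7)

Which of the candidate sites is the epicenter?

Candidate 3

For each candidate, compare |candidate − station| to the reported distance:
Candidate 1: residuals ST02 217.8, ST03 98.6, ST04 79.5 → max 217.8 km
Candidate 2: residuals ST02 218.6, ST03 150.0, ST04 66.5 → max 218.6 km
Candidate 3: residuals ST02 0.1, ST03 0.1, ST04 0.1 → max 0.1 km
Only Candidate 3 has all residuals ≈ 0.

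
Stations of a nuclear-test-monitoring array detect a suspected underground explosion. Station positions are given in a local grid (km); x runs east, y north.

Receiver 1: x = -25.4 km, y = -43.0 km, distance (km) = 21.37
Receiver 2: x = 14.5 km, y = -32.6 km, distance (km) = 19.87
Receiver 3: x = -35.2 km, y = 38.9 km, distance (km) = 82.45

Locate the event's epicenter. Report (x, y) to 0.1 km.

x ≈ -4.7 km, y ≈ -37.7 km

Circle about each station: (x + 25.4)² + (y + 43.0)² = 21.37²; (x − 14.5)² + (y + 32.6)² = 19.87²; (x + 35.2)² + (y − 38.9)² = 82.45².
Subtracting the Receiver 1 equation from the Receiver 2 and Receiver 3 equations removes the quadratic terms:
79.8 x + 20.8 y = -1159.29
-19.6 x + 163.8 y = -6083.24
Solving the 2×2 system: x ≈ -4.7, y ≈ -37.7 km.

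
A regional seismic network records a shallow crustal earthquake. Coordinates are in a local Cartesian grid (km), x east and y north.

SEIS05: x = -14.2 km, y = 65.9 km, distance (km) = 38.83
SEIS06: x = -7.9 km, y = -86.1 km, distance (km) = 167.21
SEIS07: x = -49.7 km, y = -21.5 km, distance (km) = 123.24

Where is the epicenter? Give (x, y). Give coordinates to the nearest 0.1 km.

22.6 km east, 78.3 km north

Circle about each station: (x + 14.2)² + (y − 65.9)² = 38.83²; (x + 7.9)² + (y + 86.1)² = 167.21²; (x + 49.7)² + (y + 21.5)² = 123.24².
Subtracting pairs of circle equations eliminates x²+y² and gives linear equations (the radical axes):
12.6 x − 304.0 y = -23520.25
-71.0 x − 174.8 y = -15292.44
Solving the 2×2 system: x ≈ 22.6, y ≈ 78.3 km.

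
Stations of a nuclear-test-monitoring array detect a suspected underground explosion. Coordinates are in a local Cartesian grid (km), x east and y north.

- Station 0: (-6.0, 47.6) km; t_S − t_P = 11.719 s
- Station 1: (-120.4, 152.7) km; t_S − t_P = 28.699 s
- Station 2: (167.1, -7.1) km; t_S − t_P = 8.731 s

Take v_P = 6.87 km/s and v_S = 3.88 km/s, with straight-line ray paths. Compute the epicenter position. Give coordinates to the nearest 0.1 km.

x ≈ 90.8 km, y ≈ 8.3 km

Distance from S−P lag: d = Δt · v_P v_S / (v_P − v_S) = Δt · (6.87·3.88)/(6.87−3.88) ≈ 8.9149·Δt.
So d_Station 0 = 104.47, d_Station 1 = 255.85, d_Station 2 = 77.84 km.
Circle about each station: (x + 6.0)² + (y − 47.6)² = 104.47²; (x + 120.4)² + (y − 152.7)² = 255.85²; (x − 167.1)² + (y + 7.1)² = 77.84².
Subtracting the Station 0 equation from the Station 1 and Station 2 equations removes the quadratic terms:
-228.8 x + 210.2 y = -19033.55
346.2 x − 109.4 y = 30525.98
Solving the 2×2 system: x ≈ 90.8, y ≈ 8.3 km.
Check against Station 0 (with the unrounded x, y): √((x + 6.0)²+(y − 47.6)²) = 104.47 ≈ 104.47 km. ✓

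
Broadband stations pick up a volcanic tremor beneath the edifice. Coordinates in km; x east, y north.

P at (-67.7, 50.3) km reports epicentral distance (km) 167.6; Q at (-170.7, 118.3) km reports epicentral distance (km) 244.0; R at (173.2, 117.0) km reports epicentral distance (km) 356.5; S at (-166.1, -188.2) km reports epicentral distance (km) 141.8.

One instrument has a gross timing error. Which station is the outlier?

S

Solve using three stations at a time. Using P, Q, R (subtract circle equations pairwise → linear system) gives (x, y) ≈ (-97.8, -114.6).
Distances from that point to each station vs reported:
  P: calculated 167.6 vs reported 167.6 → residual 0.0 km
  Q: calculated 244.0 vs reported 244.0 → residual 0.0 km
  R: calculated 356.5 vs reported 356.5 → residual 0.0 km
  S: calculated 100.4 vs reported 141.8 → residual 41.4 km
P, Q, R are mutually consistent (residuals ≈ 0); S is off by 41.4 km.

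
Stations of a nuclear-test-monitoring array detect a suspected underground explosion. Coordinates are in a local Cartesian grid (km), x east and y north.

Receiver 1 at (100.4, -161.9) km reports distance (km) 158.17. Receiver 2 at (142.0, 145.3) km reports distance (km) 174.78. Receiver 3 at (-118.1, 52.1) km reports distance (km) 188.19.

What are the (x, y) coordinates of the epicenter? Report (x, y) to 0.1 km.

Circle about each station: (x − 100.4)² + (y + 161.9)² = 158.17²; (x − 142.0)² + (y − 145.3)² = 174.78²; (x + 118.1)² + (y − 52.1)² = 188.19².
Subtracting the Receiver 1 equation from the Receiver 2 and Receiver 3 equations removes the quadratic terms:
83.2 x + 614.4 y = -545.98
-437.0 x + 428.0 y = -30027.48
Solving the 2×2 system: x ≈ 59.9, y ≈ -9.0 km.

x ≈ 59.9 km, y ≈ -9.0 km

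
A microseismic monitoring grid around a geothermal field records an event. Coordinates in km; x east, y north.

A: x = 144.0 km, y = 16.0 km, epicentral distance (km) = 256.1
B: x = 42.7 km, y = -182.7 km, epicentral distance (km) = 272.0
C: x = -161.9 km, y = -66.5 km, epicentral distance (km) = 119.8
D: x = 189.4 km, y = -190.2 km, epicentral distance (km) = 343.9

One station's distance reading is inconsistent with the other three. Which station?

Solve using three stations at a time. Using A, B, C (subtract circle equations pairwise → linear system) gives (x, y) ≈ (-110.8, 41.9).
Distances from that point to each station vs reported:
  A: calculated 256.1 vs reported 256.1 → residual 0.0 km
  B: calculated 272.0 vs reported 272.0 → residual 0.0 km
  C: calculated 119.8 vs reported 119.8 → residual 0.0 km
  D: calculated 379.4 vs reported 343.9 → residual 35.5 km
A, B, C are mutually consistent (residuals ≈ 0); D is off by 35.5 km.

D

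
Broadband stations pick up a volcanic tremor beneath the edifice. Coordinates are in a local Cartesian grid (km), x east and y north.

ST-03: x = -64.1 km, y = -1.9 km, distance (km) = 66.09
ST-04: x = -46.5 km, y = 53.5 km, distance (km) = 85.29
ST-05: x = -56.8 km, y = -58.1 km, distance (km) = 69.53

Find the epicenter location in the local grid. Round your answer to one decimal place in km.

x ≈ -0.0 km, y ≈ -18.0 km

Circle about each station: (x + 64.1)² + (y + 1.9)² = 66.09²; (x + 46.5)² + (y − 53.5)² = 85.29²; (x + 56.8)² + (y + 58.1)² = 69.53².
Subtracting the ST-03 equation from the ST-04 and ST-05 equations removes the quadratic terms:
35.2 x + 110.8 y = -1994.42
14.6 x − 112.4 y = 2022.90
Solving the 2×2 system: x ≈ -0.0, y ≈ -18.0 km.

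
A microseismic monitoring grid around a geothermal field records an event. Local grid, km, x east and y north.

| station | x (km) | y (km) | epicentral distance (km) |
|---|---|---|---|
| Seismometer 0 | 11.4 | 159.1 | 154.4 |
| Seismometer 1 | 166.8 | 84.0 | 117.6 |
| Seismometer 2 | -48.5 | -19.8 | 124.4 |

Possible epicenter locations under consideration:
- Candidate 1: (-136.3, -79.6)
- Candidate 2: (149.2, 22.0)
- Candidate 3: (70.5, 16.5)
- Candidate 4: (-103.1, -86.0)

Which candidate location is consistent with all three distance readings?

For each candidate, compare |candidate − station| to the reported distance:
Candidate 1: residuals Seismometer 0 126.3, Seismometer 1 226.8, Seismometer 2 18.2 → max 226.8 km
Candidate 2: residuals Seismometer 0 40.0, Seismometer 1 53.2, Seismometer 2 77.7 → max 77.7 km
Candidate 3: residuals Seismometer 0 0.0, Seismometer 1 0.0, Seismometer 2 0.0 → max 0.0 km
Candidate 4: residuals Seismometer 0 116.1, Seismometer 1 201.4, Seismometer 2 38.6 → max 201.4 km
Only Candidate 3 has all residuals ≈ 0.

Candidate 3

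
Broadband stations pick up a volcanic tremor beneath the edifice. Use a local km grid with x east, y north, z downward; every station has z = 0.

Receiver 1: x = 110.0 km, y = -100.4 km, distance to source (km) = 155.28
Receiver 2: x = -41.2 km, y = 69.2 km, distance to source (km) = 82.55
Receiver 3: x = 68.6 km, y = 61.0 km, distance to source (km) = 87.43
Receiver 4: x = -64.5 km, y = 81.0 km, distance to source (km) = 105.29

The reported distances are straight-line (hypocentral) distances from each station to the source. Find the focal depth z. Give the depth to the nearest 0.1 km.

Each station gives a sphere (x−x_i)² + (y−y_i)² + z² = d_i² (stations at z=0).
Subtracting the Receiver 1 sphere from Receiver 2 and Receiver 3: z² cancels, leaving linear equations in x and y:
-302.4 x + 339.2 y = 1603.30
-82.8 x + 322.8 y = 2714.67
Solving: x ≈ 5.800, y ≈ 9.898 km (keep extra digits for the depth step; rounded: 5.8, 9.9).
Then from the Receiver 1 sphere: z² = 155.28² − (x − 110.0)² − (y + 100.4)² with x = 5.800, y = 9.898, so z ≈ 32.994 ≈ 33.0 km.
Check against Receiver 4 (with the unrounded solution): distance 105.29 ≈ 105.29 km. ✓

33.0 km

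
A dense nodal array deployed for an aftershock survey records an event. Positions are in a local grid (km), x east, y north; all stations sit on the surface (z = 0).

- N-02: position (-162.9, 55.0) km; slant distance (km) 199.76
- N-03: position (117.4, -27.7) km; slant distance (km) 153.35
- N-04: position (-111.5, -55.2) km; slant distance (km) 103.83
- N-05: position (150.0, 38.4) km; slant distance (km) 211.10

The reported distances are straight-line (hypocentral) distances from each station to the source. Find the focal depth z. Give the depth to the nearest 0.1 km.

z ≈ 44.6 km

Each station gives a sphere (x−x_i)² + (y−y_i)² + z² = d_i² (stations at z=0).
Subtracting the N-02 sphere from N-03 and N-04: z² cancels, leaving linear equations in x and y:
560.6 x − 165.4 y = 1376.48
102.8 x − 220.4 y = 15041.27
Solving: x ≈ -20.501, y ≈ -77.808 km (keep extra digits for the depth step; rounded: -20.5, -77.8).
Then from the N-02 sphere: z² = 199.76² − (x + 162.9)² − (y − 55.0)² with x = -20.501, y = -77.808, so z ≈ 44.594 ≈ 44.6 km.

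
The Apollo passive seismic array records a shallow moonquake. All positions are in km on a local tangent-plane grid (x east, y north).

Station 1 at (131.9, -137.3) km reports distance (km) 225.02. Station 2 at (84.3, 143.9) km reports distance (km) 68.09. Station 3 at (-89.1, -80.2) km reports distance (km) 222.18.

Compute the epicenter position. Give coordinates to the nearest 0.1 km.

Circle about each station: (x − 131.9)² + (y + 137.3)² = 225.02²; (x − 84.3)² + (y − 143.9)² = 68.09²; (x + 89.1)² + (y + 80.2)² = 222.18².
Subtracting pairs of circle equations eliminates x²+y² and gives linear equations (the radical axes):
-95.2 x + 562.4 y = 37562.55
-442.0 x + 114.2 y = -20608.00
Solving the 2×2 system: x ≈ 66.8, y ≈ 78.1 km.

66.8 km east, 78.1 km north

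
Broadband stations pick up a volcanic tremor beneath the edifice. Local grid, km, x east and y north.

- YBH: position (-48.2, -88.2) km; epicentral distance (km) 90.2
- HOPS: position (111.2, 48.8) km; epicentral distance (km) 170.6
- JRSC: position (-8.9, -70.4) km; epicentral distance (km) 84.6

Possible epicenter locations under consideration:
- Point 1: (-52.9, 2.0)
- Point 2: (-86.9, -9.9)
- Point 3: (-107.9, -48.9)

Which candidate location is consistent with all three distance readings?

For each candidate, compare |candidate − station| to the reported distance:
Point 1: residuals YBH 0.1, HOPS 0.0, JRSC 0.1 → max 0.1 km
Point 2: residuals YBH 2.9, HOPS 36.0, JRSC 14.1 → max 36.0 km
Point 3: residuals YBH 18.7, HOPS 69.3, JRSC 16.7 → max 69.3 km
Only Point 1 has all residuals ≈ 0.

Point 1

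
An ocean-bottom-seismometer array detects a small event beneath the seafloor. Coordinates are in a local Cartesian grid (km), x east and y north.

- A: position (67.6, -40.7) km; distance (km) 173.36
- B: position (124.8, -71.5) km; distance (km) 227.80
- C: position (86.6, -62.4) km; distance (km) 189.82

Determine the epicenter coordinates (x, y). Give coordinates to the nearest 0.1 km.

(-103.0, -71.5)

Circle about each station: (x − 67.6)² + (y + 40.7)² = 173.36²; (x − 124.8)² + (y + 71.5)² = 227.80²; (x − 86.6)² + (y + 62.4)² = 189.82².
Subtracting the A equation from the B and C equations removes the quadratic terms:
114.4 x − 61.6 y = -7378.11
38.0 x − 43.4 y = -810.87
Solving the 2×2 system: x ≈ -103.0, y ≈ -71.5 km.
Check against A (with the unrounded x, y): √((x − 67.6)²+(y + 40.7)²) = 173.35 ≈ 173.36 km. ✓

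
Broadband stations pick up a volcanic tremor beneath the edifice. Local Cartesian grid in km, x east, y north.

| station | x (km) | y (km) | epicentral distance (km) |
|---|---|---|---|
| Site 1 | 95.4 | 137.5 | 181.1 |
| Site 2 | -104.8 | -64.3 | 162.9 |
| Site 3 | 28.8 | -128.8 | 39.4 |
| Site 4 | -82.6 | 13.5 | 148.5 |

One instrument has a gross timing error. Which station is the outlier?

Site 3

Solve using three stations at a time. Using Site 1, Site 2, Site 4 (subtract circle equations pairwise → linear system) gives (x, y) ≈ (56.2, -39.4).
Distances from that point to each station vs reported:
  Site 1: calculated 181.1 vs reported 181.1 → residual 0.0 km
  Site 2: calculated 163.0 vs reported 162.9 → residual 0.1 km
  Site 3: calculated 93.5 vs reported 39.4 → residual 54.1 km
  Site 4: calculated 148.6 vs reported 148.5 → residual 0.1 km
Site 1, Site 2, Site 4 are mutually consistent (residuals ≈ 0); Site 3 is off by 54.1 km.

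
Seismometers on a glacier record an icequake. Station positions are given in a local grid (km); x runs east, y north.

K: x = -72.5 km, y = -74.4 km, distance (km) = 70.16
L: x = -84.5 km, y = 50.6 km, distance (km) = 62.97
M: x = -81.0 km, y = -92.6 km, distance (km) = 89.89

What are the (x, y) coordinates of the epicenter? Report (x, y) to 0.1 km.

Circle about each station: (x + 72.5)² + (y + 74.4)² = 70.16²; (x + 84.5)² + (y − 50.6)² = 62.97²; (x + 81.0)² + (y + 92.6)² = 89.89².
Subtracting the K equation from the L and M equations removes the quadratic terms:
-24.0 x + 250.0 y = -133.80
-17.0 x − 36.4 y = 1186.36
Solving the 2×2 system: x ≈ -56.9, y ≈ -6.0 km.

x ≈ -56.9 km, y ≈ -6.0 km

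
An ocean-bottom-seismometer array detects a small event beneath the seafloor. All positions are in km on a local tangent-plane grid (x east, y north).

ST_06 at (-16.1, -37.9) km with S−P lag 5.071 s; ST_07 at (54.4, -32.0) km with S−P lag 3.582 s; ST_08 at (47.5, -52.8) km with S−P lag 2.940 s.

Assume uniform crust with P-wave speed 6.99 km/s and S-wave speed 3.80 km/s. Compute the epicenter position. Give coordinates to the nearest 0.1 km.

26.0 km east, -41.1 km north

Distance from S−P lag: d = Δt · v_P v_S / (v_P − v_S) = Δt · (6.99·3.80)/(6.99−3.80) ≈ 8.3266·Δt.
So d_ST_06 = 42.22, d_ST_07 = 29.83, d_ST_08 = 24.48 km.
Circle about each station: (x + 16.1)² + (y + 37.9)² = 42.22²; (x − 54.4)² + (y + 32.0)² = 29.83²; (x − 47.5)² + (y + 52.8)² = 24.48².
Subtracting pairs of circle equations eliminates x²+y² and gives linear equations (the radical axes):
141.0 x + 11.8 y = 3180.44
127.2 x − 29.8 y = 4531.73
Solving the 2×2 system: x ≈ 26.0, y ≈ -41.1 km.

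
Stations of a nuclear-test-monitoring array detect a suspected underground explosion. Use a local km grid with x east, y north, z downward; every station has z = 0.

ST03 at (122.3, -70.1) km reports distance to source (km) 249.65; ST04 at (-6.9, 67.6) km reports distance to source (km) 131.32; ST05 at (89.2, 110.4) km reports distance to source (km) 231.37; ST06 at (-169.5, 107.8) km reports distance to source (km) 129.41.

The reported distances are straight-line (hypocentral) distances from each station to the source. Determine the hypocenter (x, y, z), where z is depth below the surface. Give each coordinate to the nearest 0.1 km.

Each station gives a sphere (x−x_i)² + (y−y_i)² + z² = d_i² (stations at z=0).
Subtracting the ST03 sphere from ST04 and ST05: z² cancels, leaving linear equations in x and y:
-258.4 x + 275.4 y = 29826.25
-66.2 x + 361.0 y = 9066.55
Solving: x ≈ -110.197, y ≈ 4.907 km (keep extra digits for the depth step; rounded: -110.2, 4.9).
Then from the ST03 sphere: z² = 249.65² − (x − 122.3)² − (y + 70.1)² with x = -110.197, y = 4.907, so z ≈ 51.422 ≈ 51.4 km.
Check against ST06 (with the unrounded solution): distance 129.41 ≈ 129.41 km. ✓

(-110.2, 4.9, 51.4)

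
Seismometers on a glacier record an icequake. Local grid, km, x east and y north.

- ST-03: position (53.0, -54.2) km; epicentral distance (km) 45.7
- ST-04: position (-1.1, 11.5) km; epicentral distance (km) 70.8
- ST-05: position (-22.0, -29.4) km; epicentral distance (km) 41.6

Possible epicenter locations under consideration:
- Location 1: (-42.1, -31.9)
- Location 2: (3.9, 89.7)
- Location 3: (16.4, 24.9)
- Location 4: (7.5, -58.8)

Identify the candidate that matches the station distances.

Location 4

For each candidate, compare |candidate − station| to the reported distance:
Location 1: residuals ST-03 52.0, ST-04 11.1, ST-05 21.3 → max 52.0 km
Location 2: residuals ST-03 106.3, ST-04 7.6, ST-05 80.3 → max 106.3 km
Location 3: residuals ST-03 41.5, ST-04 48.8, ST-05 24.9 → max 48.8 km
Location 4: residuals ST-03 0.0, ST-04 0.0, ST-05 0.0 → max 0.0 km
Only Location 4 has all residuals ≈ 0.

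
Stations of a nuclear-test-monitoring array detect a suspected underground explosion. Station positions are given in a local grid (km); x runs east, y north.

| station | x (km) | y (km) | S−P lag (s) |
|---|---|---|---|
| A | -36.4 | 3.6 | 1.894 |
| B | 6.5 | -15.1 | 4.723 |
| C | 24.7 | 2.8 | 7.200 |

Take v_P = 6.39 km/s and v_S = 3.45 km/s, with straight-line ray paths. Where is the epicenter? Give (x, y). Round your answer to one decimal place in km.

Distance from S−P lag: d = Δt · v_P v_S / (v_P − v_S) = Δt · (6.39·3.45)/(6.39−3.45) ≈ 7.4985·Δt.
So d_A = 14.20, d_B = 35.42, d_C = 53.99 km.
Circle about each station: (x + 36.4)² + (y − 3.6)² = 14.20²; (x − 6.5)² + (y + 15.1)² = 35.42²; (x − 24.7)² + (y − 2.8)² = 53.99².
Subtracting pairs of circle equations eliminates x²+y² and gives linear equations (the radical axes):
85.8 x − 37.4 y = -2120.60
122.2 x − 1.6 y = -3433.27
Solving the 2×2 system: x ≈ -28.2, y ≈ -8.0 km.

-28.2 km east, -8.0 km north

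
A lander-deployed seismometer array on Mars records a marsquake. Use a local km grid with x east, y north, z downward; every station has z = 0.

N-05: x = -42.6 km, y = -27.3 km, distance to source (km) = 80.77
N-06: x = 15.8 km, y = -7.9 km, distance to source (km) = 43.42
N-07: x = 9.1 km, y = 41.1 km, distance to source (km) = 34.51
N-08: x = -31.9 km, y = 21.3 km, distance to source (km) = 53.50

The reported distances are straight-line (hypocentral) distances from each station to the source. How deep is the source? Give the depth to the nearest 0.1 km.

29.6 km

Each station gives a sphere (x−x_i)² + (y−y_i)² + z² = d_i² (stations at z=0).
Subtracting the N-05 sphere from N-06 and N-07: z² cancels, leaving linear equations in x and y:
116.8 x + 38.8 y = 2390.50
103.4 x + 136.8 y = 4544.82
Solving: x ≈ 12.592, y ≈ 23.705 km (keep extra digits for the depth step; rounded: 12.6, 23.7).
Then from the N-05 sphere: z² = 80.77² − (x + 42.6)² − (y + 27.3)² with x = 12.592, y = 23.705, so z ≈ 29.599 ≈ 29.6 km.
Check against N-08 (with the unrounded solution): distance 53.49 ≈ 53.50 km. ✓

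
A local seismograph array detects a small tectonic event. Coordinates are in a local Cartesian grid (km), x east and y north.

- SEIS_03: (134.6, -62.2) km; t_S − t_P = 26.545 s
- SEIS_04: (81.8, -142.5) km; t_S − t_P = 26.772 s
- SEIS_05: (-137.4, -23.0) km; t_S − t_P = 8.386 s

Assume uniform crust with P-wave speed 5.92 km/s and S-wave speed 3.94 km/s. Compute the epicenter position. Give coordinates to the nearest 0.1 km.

Distance from S−P lag: d = Δt · v_P v_S / (v_P − v_S) = Δt · (5.92·3.94)/(5.92−3.94) ≈ 11.7802·Δt.
So d_SEIS_03 = 312.71, d_SEIS_04 = 315.38, d_SEIS_05 = 98.79 km.
Circle about each station: (x − 134.6)² + (y + 62.2)² = 312.71²; (x − 81.8)² + (y + 142.5)² = 315.38²; (x + 137.4)² + (y + 23.0)² = 98.79².
Subtracting the SEIS_03 equation from the SEIS_04 and SEIS_05 equations removes the quadratic terms:
-105.6 x − 160.6 y = 3334.49
-544.0 x + 78.4 y = 85449.84
Solving the 2×2 system: x ≈ -146.2, y ≈ 75.4 km.

x ≈ -146.2 km, y ≈ 75.4 km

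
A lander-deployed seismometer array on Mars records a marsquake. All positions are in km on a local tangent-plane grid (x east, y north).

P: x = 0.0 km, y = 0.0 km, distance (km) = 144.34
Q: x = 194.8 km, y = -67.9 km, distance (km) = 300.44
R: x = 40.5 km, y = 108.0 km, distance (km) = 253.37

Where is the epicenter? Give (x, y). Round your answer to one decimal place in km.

x ≈ -103.9 km, y ≈ -100.2 km

Circle about each station: x² + y² = 144.34²; (x − 194.8)² + (y + 67.9)² = 300.44²; (x − 40.5)² + (y − 108.0)² = 253.37².
Subtracting pairs of circle equations eliminates x²+y² and gives linear equations (the radical axes):
389.6 x − 135.8 y = -26872.71
81.0 x + 216.0 y = -30058.07
Solving the 2×2 system: x ≈ -103.9, y ≈ -100.2 km.
Check against P (with the unrounded x, y): √(x²+y²) = 144.34 ≈ 144.34 km. ✓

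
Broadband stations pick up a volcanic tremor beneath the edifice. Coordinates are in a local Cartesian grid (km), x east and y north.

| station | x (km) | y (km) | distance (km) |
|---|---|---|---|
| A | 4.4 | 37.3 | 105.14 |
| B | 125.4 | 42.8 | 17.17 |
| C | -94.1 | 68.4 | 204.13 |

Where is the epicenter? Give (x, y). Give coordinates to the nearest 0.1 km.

109.0 km east, 47.9 km north

Circle about each station: (x − 4.4)² + (y − 37.3)² = 105.14²; (x − 125.4)² + (y − 42.8)² = 17.17²; (x + 94.1)² + (y − 68.4)² = 204.13².
Subtracting the A equation from the B and C equations removes the quadratic terms:
242.0 x + 11.0 y = 26905.96
-197.0 x + 62.2 y = -18491.92
Solving the 2×2 system: x ≈ 109.0, y ≈ 47.9 km.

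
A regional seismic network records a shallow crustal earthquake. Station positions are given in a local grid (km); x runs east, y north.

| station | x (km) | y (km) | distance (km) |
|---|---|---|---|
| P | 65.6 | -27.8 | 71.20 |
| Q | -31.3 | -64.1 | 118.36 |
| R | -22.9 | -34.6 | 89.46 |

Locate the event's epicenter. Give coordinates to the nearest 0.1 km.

Circle about each station: (x − 65.6)² + (y + 27.8)² = 71.20²; (x + 31.3)² + (y + 64.1)² = 118.36²; (x + 22.9)² + (y + 34.6)² = 89.46².
Subtracting the P equation from the Q and R equations removes the quadratic terms:
-193.8 x − 72.6 y = -8927.35
-177.0 x − 13.6 y = -6288.28
Solving the 2×2 system: x ≈ 32.8, y ≈ 35.4 km.

32.8 km east, 35.4 km north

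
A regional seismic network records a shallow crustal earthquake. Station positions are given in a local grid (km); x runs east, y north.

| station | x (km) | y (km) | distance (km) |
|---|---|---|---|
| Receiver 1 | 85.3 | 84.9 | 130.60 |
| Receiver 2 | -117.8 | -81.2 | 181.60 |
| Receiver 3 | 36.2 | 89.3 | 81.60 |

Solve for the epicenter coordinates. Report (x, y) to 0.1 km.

Circle about each station: (x − 85.3)² + (y − 84.9)² = 130.60²; (x + 117.8)² + (y + 81.2)² = 181.60²; (x − 36.2)² + (y − 89.3)² = 81.60².
Subtracting the Receiver 1 equation from the Receiver 2 and Receiver 3 equations removes the quadratic terms:
-406.2 x − 332.2 y = -9936.02
-98.2 x + 8.8 y = 5198.63
Solving the 2×2 system: x ≈ -45.3, y ≈ 85.3 km.

(-45.3, 85.3)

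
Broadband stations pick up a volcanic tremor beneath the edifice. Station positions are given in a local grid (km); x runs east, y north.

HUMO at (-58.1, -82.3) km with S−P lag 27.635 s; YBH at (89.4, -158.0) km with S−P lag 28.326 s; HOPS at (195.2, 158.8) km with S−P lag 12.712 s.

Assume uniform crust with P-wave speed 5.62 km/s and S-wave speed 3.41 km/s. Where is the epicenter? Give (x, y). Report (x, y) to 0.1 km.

111.9 km east, 86.6 km north

Distance from S−P lag: d = Δt · v_P v_S / (v_P − v_S) = Δt · (5.62·3.41)/(5.62−3.41) ≈ 8.6716·Δt.
So d_HUMO = 239.64, d_YBH = 245.63, d_HOPS = 110.23 km.
Circle about each station: (x + 58.1)² + (y + 82.3)² = 239.64²; (x − 89.4)² + (y + 158.0)² = 245.63²; (x − 195.2)² + (y − 158.8)² = 110.23².
Subtracting the HUMO equation from the YBH and HOPS equations removes the quadratic terms:
295.0 x − 151.4 y = 19900.69
506.6 x + 482.2 y = 98448.26
Solving the 2×2 system: x ≈ 111.9, y ≈ 86.6 km.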